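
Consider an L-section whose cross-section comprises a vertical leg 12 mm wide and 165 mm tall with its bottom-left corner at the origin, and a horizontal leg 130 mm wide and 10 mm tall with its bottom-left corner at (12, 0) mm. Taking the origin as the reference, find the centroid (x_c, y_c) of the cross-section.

vertical leg: A = 12 × 165 = 1980.00, centroid at (6.00, 82.50).
horizontal leg: A = 130 × 10 = 1300.00, centroid at (77.00, 5.00).
ΣA = 3280.00 mm², ΣAx_c = 111980.00 mm³, ΣAy_c = 169850.00 mm³.
x_c = 111980.00/3280.00 = 34.14 mm; y_c = 169850.00/3280.00 = 51.78 mm.

x_c = 34.14 mm, y_c = 51.78 mm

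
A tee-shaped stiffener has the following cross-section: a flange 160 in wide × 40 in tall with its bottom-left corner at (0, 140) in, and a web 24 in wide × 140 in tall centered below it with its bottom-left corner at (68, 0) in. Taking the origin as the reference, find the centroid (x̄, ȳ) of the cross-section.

web: A = 24 × 140 = 3360.00, centroid at (80.00, 70.00).
flange: A = 160 × 40 = 6400.00, centroid at (80.00, 160.00).
ΣA = 9760.00 in², ΣAx̄ = 780800.00 in³, ΣAȳ = 1259200.00 in³.
x̄ = 780800.00/9760.00 = 80.00 in; ȳ = 1259200.00/9760.00 = 129.02 in.

x̄ = 80.00 in, ȳ = 129.02 in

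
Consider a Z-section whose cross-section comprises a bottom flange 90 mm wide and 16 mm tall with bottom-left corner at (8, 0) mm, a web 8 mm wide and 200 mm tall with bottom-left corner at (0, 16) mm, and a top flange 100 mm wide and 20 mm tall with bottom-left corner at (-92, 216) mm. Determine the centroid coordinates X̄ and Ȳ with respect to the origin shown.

Part | A | x̄ᵢ | ȳᵢ | A·x̄ᵢ | A·ȳᵢ
bottom flange | 1440.00 | 53.00 | 8.00 | 76320.00 | 11520.00
web | 1600.00 | 4.00 | 116.00 | 6400.00 | 185600.00
top flange | 2000.00 | -42.00 | 226.00 | -84000.00 | 452000.00
Σ | 5040.00 |  |  | -1280.00 | 649120.00
X̄ = -1280.00 / 5040.00 = -0.25 mm
Ȳ = 649120.00 / 5040.00 = 128.79 mm

X̄ = -0.25 mm, Ȳ = 128.79 mm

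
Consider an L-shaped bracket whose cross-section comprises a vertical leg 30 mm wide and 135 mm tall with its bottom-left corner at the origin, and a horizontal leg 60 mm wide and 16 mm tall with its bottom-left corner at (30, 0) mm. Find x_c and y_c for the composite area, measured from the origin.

vertical leg: A = 30 × 135 = 4050.00, centroid at (15.00, 67.50).
horizontal leg: A = 60 × 16 = 960.00, centroid at (60.00, 8.00).
ΣA = 5010.00 mm²
ΣAx_c = (4050.00)(15.00) + (960.00)(60.00) = 118350.00 mm³
ΣAy_c = (4050.00)(67.50) + (960.00)(8.00) = 281055.00 mm³
x_c = 118350.00 / 5010.00 = 23.62 mm
y_c = 281055.00 / 5010.00 = 56.10 mm

x_c = 23.62 mm, y_c = 56.10 mm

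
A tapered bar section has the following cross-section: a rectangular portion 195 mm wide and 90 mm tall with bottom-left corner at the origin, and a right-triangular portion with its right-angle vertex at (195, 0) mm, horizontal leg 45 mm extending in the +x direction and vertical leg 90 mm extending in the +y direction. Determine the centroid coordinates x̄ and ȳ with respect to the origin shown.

rectangular portion: A = 195 × 90 = 17550.00, centroid at (97.50, 45.00).
triangular portion: A = ½·45·90 = 2025.00, centroid at (210.00, 30.00).
ΣA = 19575.00 mm², ΣAx̄ = 2136375.00 mm³, ΣAȳ = 850500.00 mm³.
x̄ = 2136375.00/19575.00 = 109.14 mm; ȳ = 850500.00/19575.00 = 43.45 mm.

x̄ = 109.14 mm, ȳ = 43.45 mm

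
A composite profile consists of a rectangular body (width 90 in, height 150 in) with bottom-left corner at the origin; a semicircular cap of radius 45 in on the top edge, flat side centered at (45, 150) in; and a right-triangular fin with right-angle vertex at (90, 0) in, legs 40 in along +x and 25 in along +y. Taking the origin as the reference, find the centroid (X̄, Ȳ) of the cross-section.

Part | A | x̄ᵢ | ȳᵢ | A·x̄ᵢ | A·ȳᵢ
rectangular body | 13500.00 | 45.00 | 75.00 | 607500.00 | 1012500.00
semicircular top | 3180.86 | 45.00 | 169.10 | 143138.82 | 537879.38
triangular fin | 500.00 | 103.33 | 8.33 | 51666.67 | 4166.67
Σ | 17180.86 |  |  | 802305.48 | 1554546.05
X̄ = 802305.48 / 17180.86 = 46.70 in
Ȳ = 1554546.05 / 17180.86 = 90.48 in

X̄ = 46.70 in, Ȳ = 90.48 in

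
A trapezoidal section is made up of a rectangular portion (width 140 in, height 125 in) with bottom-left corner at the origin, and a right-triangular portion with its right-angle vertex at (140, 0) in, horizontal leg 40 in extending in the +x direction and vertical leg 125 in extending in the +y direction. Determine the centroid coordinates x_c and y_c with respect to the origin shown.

x_c = 80.42 in, y_c = 59.90 in

rectangular portion: A = 140 × 125 = 17500.00, centroid at (70.00, 62.50).
triangular portion: A = ½·40·125 = 2500.00, centroid at (153.33, 41.67).
ΣA = 20000.00 in², ΣAx_c = 1608333.33 in³, ΣAy_c = 1197916.67 in³.
x_c = 1608333.33/20000.00 = 80.42 in; y_c = 1197916.67/20000.00 = 59.90 in.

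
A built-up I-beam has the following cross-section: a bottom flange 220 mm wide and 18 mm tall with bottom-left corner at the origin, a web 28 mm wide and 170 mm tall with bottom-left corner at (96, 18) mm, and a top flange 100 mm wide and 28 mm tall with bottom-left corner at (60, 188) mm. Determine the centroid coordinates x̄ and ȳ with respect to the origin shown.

x̄ = 110.00 mm, ȳ = 94.75 mm

Part | A | x̄ᵢ | ȳᵢ | A·x̄ᵢ | A·ȳᵢ
bottom flange | 3960.00 | 110.00 | 9.00 | 435600.00 | 35640.00
web | 4760.00 | 110.00 | 103.00 | 523600.00 | 490280.00
top flange | 2800.00 | 110.00 | 202.00 | 308000.00 | 565600.00
Σ | 11520.00 |  |  | 1267200.00 | 1091520.00
x̄ = 1267200.00 / 11520.00 = 110.00 mm
ȳ = 1091520.00 / 11520.00 = 94.75 mm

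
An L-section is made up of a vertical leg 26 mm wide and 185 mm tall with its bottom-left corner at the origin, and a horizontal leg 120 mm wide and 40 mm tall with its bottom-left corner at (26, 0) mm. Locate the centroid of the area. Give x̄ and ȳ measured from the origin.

vertical leg: A = 26 × 185 = 4810.00, centroid at (13.00, 92.50).
horizontal leg: A = 120 × 40 = 4800.00, centroid at (86.00, 20.00).
ΣA = 9610.00 mm², ΣAx̄ = 475330.00 mm³, ΣAȳ = 540925.00 mm³.
x̄ = 475330.00/9610.00 = 49.46 mm; ȳ = 540925.00/9610.00 = 56.29 mm.

x̄ = 49.46 mm, ȳ = 56.29 mm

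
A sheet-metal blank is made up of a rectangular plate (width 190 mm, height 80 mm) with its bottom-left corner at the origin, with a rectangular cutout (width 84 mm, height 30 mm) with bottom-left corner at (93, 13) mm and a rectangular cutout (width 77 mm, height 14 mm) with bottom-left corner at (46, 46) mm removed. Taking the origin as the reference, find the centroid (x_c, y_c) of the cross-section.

plate: A = 190 × 80 = 15200.00, centroid at (95.00, 40.00).
hole 1: A = −(84 × 30) = -2520.00, centroid at (135.00, 28.00).
hole 2: A = −(77 × 14) = -1078.00, centroid at (84.50, 53.00).
ΣA = 11602.00 mm²
ΣAx_c = (15200.00)(95.00) + (-2520.00)(135.00) + (-1078.00)(84.50) = 1012709.00 mm³
ΣAy_c = (15200.00)(40.00) + (-2520.00)(28.00) + (-1078.00)(53.00) = 480306.00 mm³
x_c = 1012709.00 / 11602.00 = 87.29 mm
y_c = 480306.00 / 11602.00 = 41.40 mm

x_c = 87.29 mm, y_c = 41.40 mm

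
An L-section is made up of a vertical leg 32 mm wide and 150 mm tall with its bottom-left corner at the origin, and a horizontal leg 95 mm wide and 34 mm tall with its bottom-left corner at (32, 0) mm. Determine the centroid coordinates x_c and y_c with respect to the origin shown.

x_c = 41.54 mm, y_c = 51.67 mm

vertical leg: A = 32 × 150 = 4800.00, centroid at (16.00, 75.00).
horizontal leg: A = 95 × 34 = 3230.00, centroid at (79.50, 17.00).
ΣA = 8030.00 mm²
ΣAx_c = (4800.00)(16.00) + (3230.00)(79.50) = 333585.00 mm³
ΣAy_c = (4800.00)(75.00) + (3230.00)(17.00) = 414910.00 mm³
x_c = 333585.00 / 8030.00 = 41.54 mm
y_c = 414910.00 / 8030.00 = 51.67 mm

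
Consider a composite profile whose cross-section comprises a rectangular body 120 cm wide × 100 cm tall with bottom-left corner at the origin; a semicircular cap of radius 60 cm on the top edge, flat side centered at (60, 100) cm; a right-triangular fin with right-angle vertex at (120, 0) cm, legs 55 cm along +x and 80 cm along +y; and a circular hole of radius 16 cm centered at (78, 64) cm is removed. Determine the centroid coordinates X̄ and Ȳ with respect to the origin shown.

X̄ = 68.29 cm, Ȳ = 69.11 cm

rectangular body: A = 120 × 100 = 12000.00, centroid at (60.00, 50.00).
semicircular top: A = ½π·60² = 5654.87, centroid at (60.00, 125.46).
triangular fin: A = ½·55·80 = 2200.00, centroid at (138.33, 26.67).
hole: A = −π·16² = -804.25, centroid at (78.00, 64.00).
ΣA = 19050.62 cm², ΣAX̄ = 1300894.02 cm³, ΣAȲ = 1316681.49 cm³.
X̄ = 1300894.02/19050.62 = 68.29 cm; Ȳ = 1316681.49/19050.62 = 69.11 cm.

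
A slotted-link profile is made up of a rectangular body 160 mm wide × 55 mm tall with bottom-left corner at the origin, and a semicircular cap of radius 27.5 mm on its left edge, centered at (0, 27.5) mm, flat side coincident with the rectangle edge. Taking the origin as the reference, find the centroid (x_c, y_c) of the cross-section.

Part | A | x̄ᵢ | ȳᵢ | A·x̄ᵢ | A·ȳᵢ
rectangular body | 8800.00 | 80.00 | 27.50 | 704000.00 | 242000.00
semicircular end | 1187.91 | -11.67 | 27.50 | -13864.58 | 32667.65
Σ | 9987.91 |  |  | 690135.42 | 274667.65
x_c = 690135.42 / 9987.91 = 69.10 mm
y_c = 274667.65 / 9987.91 = 27.50 mm

x_c = 69.10 mm, y_c = 27.50 mm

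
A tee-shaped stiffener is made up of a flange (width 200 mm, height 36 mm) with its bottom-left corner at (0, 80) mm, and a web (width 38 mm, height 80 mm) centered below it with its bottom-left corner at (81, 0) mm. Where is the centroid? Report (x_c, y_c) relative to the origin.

web: A = 38 × 80 = 3040.00, centroid at (100.00, 40.00).
flange: A = 200 × 36 = 7200.00, centroid at (100.00, 98.00).
ΣA = 10240.00 mm², ΣAx_c = 1024000.00 mm³, ΣAy_c = 827200.00 mm³.
x_c = 1024000.00/10240.00 = 100.00 mm; y_c = 827200.00/10240.00 = 80.78 mm.

x_c = 100.00 mm, y_c = 80.78 mm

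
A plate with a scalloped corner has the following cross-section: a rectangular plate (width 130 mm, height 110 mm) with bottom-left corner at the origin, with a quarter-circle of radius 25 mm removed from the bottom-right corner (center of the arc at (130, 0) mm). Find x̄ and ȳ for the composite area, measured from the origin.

x̄ = 63.07 mm, ȳ = 56.58 mm

plate: A = 130 × 110 = 14300.00, centroid at (65.00, 55.00).
removed quarter-circle: A = −¼π·25² = -490.87, centroid at (119.39, 10.61).
ΣA = 13809.13 mm²
ΣAx̄ = (14300.00)(65.00) + (-490.87)(119.39) = 870894.73 mm³
ΣAȳ = (14300.00)(55.00) + (-490.87)(10.61) = 781291.67 mm³
x̄ = 870894.73 / 13809.13 = 63.07 mm
ȳ = 781291.67 / 13809.13 = 56.58 mm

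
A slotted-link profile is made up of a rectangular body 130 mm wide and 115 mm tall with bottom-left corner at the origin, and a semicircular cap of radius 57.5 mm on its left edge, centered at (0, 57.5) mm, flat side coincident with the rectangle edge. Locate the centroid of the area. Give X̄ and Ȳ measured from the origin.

X̄ = 41.95 mm, Ȳ = 57.50 mm

rectangular body: A = 130 × 115 = 14950.00, centroid at (65.00, 57.50).
semicircular end: A = ½π·57.5² = 5193.45, centroid at (-24.40, 57.50).
ΣA = 20143.45 mm²
ΣAX̄ = (14950.00)(65.00) + (5193.45)(-24.40) = 845010.42 mm³
ΣAȲ = (14950.00)(57.50) + (5193.45)(57.50) = 1158248.11 mm³
X̄ = 845010.42 / 20143.45 = 41.95 mm
Ȳ = 1158248.11 / 20143.45 = 57.50 mm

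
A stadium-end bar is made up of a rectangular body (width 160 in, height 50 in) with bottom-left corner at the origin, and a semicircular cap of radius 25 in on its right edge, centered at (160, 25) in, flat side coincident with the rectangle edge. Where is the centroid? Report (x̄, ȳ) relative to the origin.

x̄ = 89.90 in, ȳ = 25.00 in

rectangular body: A = 160 × 50 = 8000.00, centroid at (80.00, 25.00).
semicircular end: A = ½π·25² = 981.75, centroid at (170.61, 25.00).
ΣA = 8981.75 in², ΣAx̄ = 807496.30 in³, ΣAȳ = 224543.69 in³.
x̄ = 807496.30/8981.75 = 89.90 in; ȳ = 224543.69/8981.75 = 25.00 in.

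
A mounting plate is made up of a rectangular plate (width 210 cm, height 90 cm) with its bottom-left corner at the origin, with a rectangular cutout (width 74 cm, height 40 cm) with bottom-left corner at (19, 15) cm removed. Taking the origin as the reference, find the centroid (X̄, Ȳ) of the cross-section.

X̄ = 114.10 cm, Ȳ = 46.86 cm

plate: A = 210 × 90 = 18900.00, centroid at (105.00, 45.00).
hole: A = −(74 × 40) = -2960.00, centroid at (56.00, 35.00).
ΣA = 15940.00 cm², ΣAX̄ = 1818740.00 cm³, ΣAȲ = 746900.00 cm³.
X̄ = 1818740.00/15940.00 = 114.10 cm; Ȳ = 746900.00/15940.00 = 46.86 cm.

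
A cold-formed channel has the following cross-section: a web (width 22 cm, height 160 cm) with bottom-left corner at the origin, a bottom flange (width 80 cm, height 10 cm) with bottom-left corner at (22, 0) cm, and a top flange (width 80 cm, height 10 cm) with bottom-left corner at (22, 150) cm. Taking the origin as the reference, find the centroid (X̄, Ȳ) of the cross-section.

web: A = 22 × 160 = 3520.00, centroid at (11.00, 80.00).
bottom flange: A = 80 × 10 = 800.00, centroid at (62.00, 5.00).
top flange: A = 80 × 10 = 800.00, centroid at (62.00, 155.00).
ΣA = 5120.00 cm², ΣAX̄ = 137920.00 cm³, ΣAȲ = 409600.00 cm³.
X̄ = 137920.00/5120.00 = 26.94 cm; Ȳ = 409600.00/5120.00 = 80.00 cm.

X̄ = 26.94 cm, Ȳ = 80.00 cm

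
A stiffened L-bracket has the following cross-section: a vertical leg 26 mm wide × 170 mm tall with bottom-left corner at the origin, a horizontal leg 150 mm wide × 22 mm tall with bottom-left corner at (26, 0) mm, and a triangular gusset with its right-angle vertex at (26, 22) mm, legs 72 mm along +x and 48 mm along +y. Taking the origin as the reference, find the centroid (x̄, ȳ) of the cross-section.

vertical leg: A = 26 × 170 = 4420.00, centroid at (13.00, 85.00).
horizontal leg: A = 150 × 22 = 3300.00, centroid at (101.00, 11.00).
gusset: A = ½·72·48 = 1728.00, centroid at (50.00, 38.00).
ΣA = 9448.00 mm²
ΣAx̄ = (4420.00)(13.00) + (3300.00)(101.00) + (1728.00)(50.00) = 477160.00 mm³
ΣAȳ = (4420.00)(85.00) + (3300.00)(11.00) + (1728.00)(38.00) = 477664.00 mm³
x̄ = 477160.00 / 9448.00 = 50.50 mm
ȳ = 477664.00 / 9448.00 = 50.56 mm

x̄ = 50.50 mm, ȳ = 50.56 mm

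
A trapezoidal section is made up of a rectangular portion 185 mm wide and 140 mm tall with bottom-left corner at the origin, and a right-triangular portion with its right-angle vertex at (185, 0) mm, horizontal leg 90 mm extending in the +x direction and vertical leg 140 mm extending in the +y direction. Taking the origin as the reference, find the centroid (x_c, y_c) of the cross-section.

x_c = 116.47 mm, y_c = 65.43 mm

Part | A | x̄ᵢ | ȳᵢ | A·x̄ᵢ | A·ȳᵢ
rectangular portion | 25900.00 | 92.50 | 70.00 | 2395750.00 | 1813000.00
triangular portion | 6300.00 | 215.00 | 46.67 | 1354500.00 | 294000.00
Σ | 32200.00 |  |  | 3750250.00 | 2107000.00
x_c = 3750250.00 / 32200.00 = 116.47 mm
y_c = 2107000.00 / 32200.00 = 65.43 mm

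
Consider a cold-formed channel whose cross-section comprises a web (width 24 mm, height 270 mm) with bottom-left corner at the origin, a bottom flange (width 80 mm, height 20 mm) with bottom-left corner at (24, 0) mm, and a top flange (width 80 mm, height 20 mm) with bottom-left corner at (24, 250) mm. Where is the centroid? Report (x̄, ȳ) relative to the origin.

web: A = 24 × 270 = 6480.00, centroid at (12.00, 135.00).
bottom flange: A = 80 × 20 = 1600.00, centroid at (64.00, 10.00).
top flange: A = 80 × 20 = 1600.00, centroid at (64.00, 260.00).
ΣA = 9680.00 mm²
ΣAx̄ = (6480.00)(12.00) + (1600.00)(64.00) + (1600.00)(64.00) = 282560.00 mm³
ΣAȳ = (6480.00)(135.00) + (1600.00)(10.00) + (1600.00)(260.00) = 1306800.00 mm³
x̄ = 282560.00 / 9680.00 = 29.19 mm
ȳ = 1306800.00 / 9680.00 = 135.00 mm

x̄ = 29.19 mm, ȳ = 135.00 mm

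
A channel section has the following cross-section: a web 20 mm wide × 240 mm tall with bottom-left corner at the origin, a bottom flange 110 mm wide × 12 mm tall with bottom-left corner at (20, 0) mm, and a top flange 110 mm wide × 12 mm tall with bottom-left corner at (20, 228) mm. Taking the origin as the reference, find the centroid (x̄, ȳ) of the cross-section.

x̄ = 33.06 mm, ȳ = 120.00 mm

web: A = 20 × 240 = 4800.00, centroid at (10.00, 120.00).
bottom flange: A = 110 × 12 = 1320.00, centroid at (75.00, 6.00).
top flange: A = 110 × 12 = 1320.00, centroid at (75.00, 234.00).
ΣA = 7440.00 mm²
ΣAx̄ = (4800.00)(10.00) + (1320.00)(75.00) + (1320.00)(75.00) = 246000.00 mm³
ΣAȳ = (4800.00)(120.00) + (1320.00)(6.00) + (1320.00)(234.00) = 892800.00 mm³
x̄ = 246000.00 / 7440.00 = 33.06 mm
ȳ = 892800.00 / 7440.00 = 120.00 mm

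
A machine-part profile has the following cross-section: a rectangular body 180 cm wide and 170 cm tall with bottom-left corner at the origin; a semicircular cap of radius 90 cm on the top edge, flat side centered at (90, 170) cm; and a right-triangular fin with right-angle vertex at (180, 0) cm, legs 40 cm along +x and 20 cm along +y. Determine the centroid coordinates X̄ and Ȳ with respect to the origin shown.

X̄ = 90.95 cm, Ȳ = 120.13 cm

rectangular body: A = 180 × 170 = 30600.00, centroid at (90.00, 85.00).
semicircular top: A = ½π·90² = 12723.45, centroid at (90.00, 208.20).
triangular fin: A = ½·40·20 = 400.00, centroid at (193.33, 6.67).
ΣA = 43723.45 cm², ΣAX̄ = 3976443.86 cm³, ΣAȲ = 5252653.21 cm³.
X̄ = 3976443.86/43723.45 = 90.95 cm; Ȳ = 5252653.21/43723.45 = 120.13 cm.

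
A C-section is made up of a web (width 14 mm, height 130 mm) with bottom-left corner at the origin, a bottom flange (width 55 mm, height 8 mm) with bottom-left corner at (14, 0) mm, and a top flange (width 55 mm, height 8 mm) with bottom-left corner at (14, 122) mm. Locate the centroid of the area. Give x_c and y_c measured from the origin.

x_c = 18.24 mm, y_c = 65.00 mm

web: A = 14 × 130 = 1820.00, centroid at (7.00, 65.00).
bottom flange: A = 55 × 8 = 440.00, centroid at (41.50, 4.00).
top flange: A = 55 × 8 = 440.00, centroid at (41.50, 126.00).
ΣA = 2700.00 mm², ΣAx_c = 49260.00 mm³, ΣAy_c = 175500.00 mm³.
x_c = 49260.00/2700.00 = 18.24 mm; y_c = 175500.00/2700.00 = 65.00 mm.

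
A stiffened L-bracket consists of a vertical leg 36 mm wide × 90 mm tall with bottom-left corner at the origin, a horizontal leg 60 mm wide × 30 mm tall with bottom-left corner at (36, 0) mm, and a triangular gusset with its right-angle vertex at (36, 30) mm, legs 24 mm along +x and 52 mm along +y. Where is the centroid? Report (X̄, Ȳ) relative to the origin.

Part | A | x̄ᵢ | ȳᵢ | A·x̄ᵢ | A·ȳᵢ
vertical leg | 3240.00 | 18.00 | 45.00 | 58320.00 | 145800.00
horizontal leg | 1800.00 | 66.00 | 15.00 | 118800.00 | 27000.00
gusset | 624.00 | 44.00 | 47.33 | 27456.00 | 29536.00
Σ | 5664.00 |  |  | 204576.00 | 202336.00
X̄ = 204576.00 / 5664.00 = 36.12 mm
Ȳ = 202336.00 / 5664.00 = 35.72 mm

X̄ = 36.12 mm, Ȳ = 35.72 mm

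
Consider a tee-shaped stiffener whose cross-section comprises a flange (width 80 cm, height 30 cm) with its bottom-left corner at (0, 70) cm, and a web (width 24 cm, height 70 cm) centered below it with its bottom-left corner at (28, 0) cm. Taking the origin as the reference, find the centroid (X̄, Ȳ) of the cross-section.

X̄ = 40.00 cm, Ȳ = 64.41 cm

web: A = 24 × 70 = 1680.00, centroid at (40.00, 35.00).
flange: A = 80 × 30 = 2400.00, centroid at (40.00, 85.00).
ΣA = 4080.00 cm²
ΣAX̄ = (1680.00)(40.00) + (2400.00)(40.00) = 163200.00 cm³
ΣAȲ = (1680.00)(35.00) + (2400.00)(85.00) = 262800.00 cm³
X̄ = 163200.00 / 4080.00 = 40.00 cm
Ȳ = 262800.00 / 4080.00 = 64.41 cm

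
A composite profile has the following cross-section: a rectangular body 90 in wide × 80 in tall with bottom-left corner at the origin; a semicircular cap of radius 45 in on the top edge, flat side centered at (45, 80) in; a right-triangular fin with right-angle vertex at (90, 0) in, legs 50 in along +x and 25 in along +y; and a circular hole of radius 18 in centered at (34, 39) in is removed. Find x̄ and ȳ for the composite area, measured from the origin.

Part | A | x̄ᵢ | ȳᵢ | A·x̄ᵢ | A·ȳᵢ
rectangular body | 7200.00 | 45.00 | 40.00 | 324000.00 | 288000.00
semicircular top | 3180.86 | 45.00 | 99.10 | 143138.82 | 315219.00
triangular fin | 625.00 | 106.67 | 8.33 | 66666.67 | 5208.33
hole | -1017.88 | 34.00 | 39.00 | -34607.78 | -39697.16
Σ | 9987.99 |  |  | 499197.70 | 568730.17
x̄ = 499197.70 / 9987.99 = 49.98 in
ȳ = 568730.17 / 9987.99 = 56.94 in

x̄ = 49.98 in, ȳ = 56.94 in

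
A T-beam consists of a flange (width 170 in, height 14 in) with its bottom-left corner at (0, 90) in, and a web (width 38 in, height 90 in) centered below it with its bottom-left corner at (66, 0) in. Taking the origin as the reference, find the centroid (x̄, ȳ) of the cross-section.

x̄ = 85.00 in, ȳ = 66.34 in

web: A = 38 × 90 = 3420.00, centroid at (85.00, 45.00).
flange: A = 170 × 14 = 2380.00, centroid at (85.00, 97.00).
ΣA = 5800.00 in²
ΣAx̄ = (3420.00)(85.00) + (2380.00)(85.00) = 493000.00 in³
ΣAȳ = (3420.00)(45.00) + (2380.00)(97.00) = 384760.00 in³
x̄ = 493000.00 / 5800.00 = 85.00 in
ȳ = 384760.00 / 5800.00 = 66.34 in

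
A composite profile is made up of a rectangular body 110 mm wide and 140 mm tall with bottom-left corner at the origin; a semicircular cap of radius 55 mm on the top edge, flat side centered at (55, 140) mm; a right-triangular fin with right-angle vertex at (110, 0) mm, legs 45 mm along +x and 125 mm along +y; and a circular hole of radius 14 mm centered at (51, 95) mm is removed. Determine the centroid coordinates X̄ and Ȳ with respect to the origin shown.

X̄ = 63.92 mm, Ȳ = 85.59 mm

rectangular body: A = 110 × 140 = 15400.00, centroid at (55.00, 70.00).
semicircular top: A = ½π·55² = 4751.66, centroid at (55.00, 163.34).
triangular fin: A = ½·45·125 = 2812.50, centroid at (125.00, 41.67).
hole: A = −π·14² = -615.75, centroid at (51.00, 95.00).
ΣA = 22348.41 mm², ΣAX̄ = 1428500.38 mm³, ΣAȲ = 1912839.96 mm³.
X̄ = 1428500.38/22348.41 = 63.92 mm; Ȳ = 1912839.96/22348.41 = 85.59 mm.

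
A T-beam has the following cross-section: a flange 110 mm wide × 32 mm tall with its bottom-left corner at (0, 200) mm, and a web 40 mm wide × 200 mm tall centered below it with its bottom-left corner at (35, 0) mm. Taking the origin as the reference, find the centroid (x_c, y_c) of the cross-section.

x_c = 55.00 mm, y_c = 135.44 mm

web: A = 40 × 200 = 8000.00, centroid at (55.00, 100.00).
flange: A = 110 × 32 = 3520.00, centroid at (55.00, 216.00).
ΣA = 11520.00 mm², ΣAx_c = 633600.00 mm³, ΣAy_c = 1560320.00 mm³.
x_c = 633600.00/11520.00 = 55.00 mm; y_c = 1560320.00/11520.00 = 135.44 mm.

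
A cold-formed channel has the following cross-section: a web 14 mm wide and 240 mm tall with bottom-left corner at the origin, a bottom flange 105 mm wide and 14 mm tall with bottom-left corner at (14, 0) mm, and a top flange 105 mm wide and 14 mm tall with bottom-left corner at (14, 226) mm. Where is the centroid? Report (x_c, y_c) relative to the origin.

x_c = 34.77 mm, y_c = 120.00 mm

web: A = 14 × 240 = 3360.00, centroid at (7.00, 120.00).
bottom flange: A = 105 × 14 = 1470.00, centroid at (66.50, 7.00).
top flange: A = 105 × 14 = 1470.00, centroid at (66.50, 233.00).
ΣA = 6300.00 mm², ΣAx_c = 219030.00 mm³, ΣAy_c = 756000.00 mm³.
x_c = 219030.00/6300.00 = 34.77 mm; y_c = 756000.00/6300.00 = 120.00 mm.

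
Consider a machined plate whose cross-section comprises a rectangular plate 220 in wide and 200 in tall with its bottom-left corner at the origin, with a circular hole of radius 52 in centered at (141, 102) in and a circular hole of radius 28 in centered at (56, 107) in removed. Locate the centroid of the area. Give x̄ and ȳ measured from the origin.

x̄ = 106.06 in, ȳ = 98.96 in

Part | A | x̄ᵢ | ȳᵢ | A·x̄ᵢ | A·ȳᵢ
plate | 44000.00 | 110.00 | 100.00 | 4840000.00 | 4400000.00
hole 1 | -8494.87 | 141.00 | 102.00 | -1197776.18 | -866476.39
hole 2 | -2463.01 | 56.00 | 107.00 | -137928.48 | -263541.92
Σ | 33042.12 |  |  | 3504295.33 | 3269981.69
x̄ = 3504295.33 / 33042.12 = 106.06 in
ȳ = 3269981.69 / 33042.12 = 98.96 in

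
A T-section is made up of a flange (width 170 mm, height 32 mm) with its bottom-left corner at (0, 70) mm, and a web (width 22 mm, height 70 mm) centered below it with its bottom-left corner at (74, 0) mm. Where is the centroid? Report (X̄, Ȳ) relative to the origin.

X̄ = 85.00 mm, Ȳ = 74.75 mm

web: A = 22 × 70 = 1540.00, centroid at (85.00, 35.00).
flange: A = 170 × 32 = 5440.00, centroid at (85.00, 86.00).
ΣA = 6980.00 mm², ΣAX̄ = 593300.00 mm³, ΣAȲ = 521740.00 mm³.
X̄ = 593300.00/6980.00 = 85.00 mm; Ȳ = 521740.00/6980.00 = 74.75 mm.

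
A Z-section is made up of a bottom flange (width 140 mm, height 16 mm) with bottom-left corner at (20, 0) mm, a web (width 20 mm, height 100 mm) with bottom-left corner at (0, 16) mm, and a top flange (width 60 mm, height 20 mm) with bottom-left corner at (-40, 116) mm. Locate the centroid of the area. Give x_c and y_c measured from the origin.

bottom flange: A = 140 × 16 = 2240.00, centroid at (90.00, 8.00).
web: A = 20 × 100 = 2000.00, centroid at (10.00, 66.00).
top flange: A = 60 × 20 = 1200.00, centroid at (-10.00, 126.00).
ΣA = 5440.00 mm²
ΣAx_c = (2240.00)(90.00) + (2000.00)(10.00) + (1200.00)(-10.00) = 209600.00 mm³
ΣAy_c = (2240.00)(8.00) + (2000.00)(66.00) + (1200.00)(126.00) = 301120.00 mm³
x_c = 209600.00 / 5440.00 = 38.53 mm
y_c = 301120.00 / 5440.00 = 55.35 mm

x_c = 38.53 mm, y_c = 55.35 mm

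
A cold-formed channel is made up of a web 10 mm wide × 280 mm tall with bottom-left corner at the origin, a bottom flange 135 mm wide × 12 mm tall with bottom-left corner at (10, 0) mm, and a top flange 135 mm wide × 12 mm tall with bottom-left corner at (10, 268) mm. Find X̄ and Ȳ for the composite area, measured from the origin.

X̄ = 43.89 mm, Ȳ = 140.00 mm

Part | A | x̄ᵢ | ȳᵢ | A·x̄ᵢ | A·ȳᵢ
web | 2800.00 | 5.00 | 140.00 | 14000.00 | 392000.00
bottom flange | 1620.00 | 77.50 | 6.00 | 125550.00 | 9720.00
top flange | 1620.00 | 77.50 | 274.00 | 125550.00 | 443880.00
Σ | 6040.00 |  |  | 265100.00 | 845600.00
X̄ = 265100.00 / 6040.00 = 43.89 mm
Ȳ = 845600.00 / 6040.00 = 140.00 mm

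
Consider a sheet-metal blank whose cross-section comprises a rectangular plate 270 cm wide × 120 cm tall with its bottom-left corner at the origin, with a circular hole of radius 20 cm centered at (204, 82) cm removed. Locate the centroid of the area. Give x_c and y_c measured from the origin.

x_c = 132.22 cm, y_c = 59.11 cm

plate: A = 270 × 120 = 32400.00, centroid at (135.00, 60.00).
hole: A = −π·20² = -1256.64, centroid at (204.00, 82.00).
ΣA = 31143.36 cm², ΣAx_c = 4117646.04 cm³, ΣAy_c = 1840955.76 cm³.
x_c = 4117646.04/31143.36 = 132.22 cm; y_c = 1840955.76/31143.36 = 59.11 cm.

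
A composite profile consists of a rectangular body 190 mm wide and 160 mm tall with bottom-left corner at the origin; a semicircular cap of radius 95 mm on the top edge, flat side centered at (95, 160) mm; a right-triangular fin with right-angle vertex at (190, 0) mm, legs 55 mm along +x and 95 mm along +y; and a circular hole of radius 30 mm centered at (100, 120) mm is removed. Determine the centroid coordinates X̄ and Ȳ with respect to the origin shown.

X̄ = 101.36 mm, Ȳ = 113.05 mm

Part | A | x̄ᵢ | ȳᵢ | A·x̄ᵢ | A·ȳᵢ
rectangular body | 30400.00 | 95.00 | 80.00 | 2888000.00 | 2432000.00
semicircular top | 14176.44 | 95.00 | 200.32 | 1346761.50 | 2839813.23
triangular fin | 2612.50 | 208.33 | 31.67 | 544270.83 | 82729.17
hole | -2827.43 | 100.00 | 120.00 | -282743.34 | -339292.01
Σ | 44361.50 |  |  | 4496289.00 | 5015250.39
X̄ = 4496289.00 / 44361.50 = 101.36 mm
Ȳ = 5015250.39 / 44361.50 = 113.05 mm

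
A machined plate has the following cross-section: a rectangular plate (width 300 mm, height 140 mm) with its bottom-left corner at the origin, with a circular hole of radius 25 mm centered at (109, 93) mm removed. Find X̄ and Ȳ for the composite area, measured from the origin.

X̄ = 152.01 mm, Ȳ = 68.87 mm

plate: A = 300 × 140 = 42000.00, centroid at (150.00, 70.00).
hole: A = −π·25² = -1963.50, centroid at (109.00, 93.00).
ΣA = 40036.50 mm²
ΣAX̄ = (42000.00)(150.00) + (-1963.50)(109.00) = 6085979.00 mm³
ΣAȲ = (42000.00)(70.00) + (-1963.50)(93.00) = 2757394.93 mm³
X̄ = 6085979.00 / 40036.50 = 152.01 mm
Ȳ = 2757394.93 / 40036.50 = 68.87 mm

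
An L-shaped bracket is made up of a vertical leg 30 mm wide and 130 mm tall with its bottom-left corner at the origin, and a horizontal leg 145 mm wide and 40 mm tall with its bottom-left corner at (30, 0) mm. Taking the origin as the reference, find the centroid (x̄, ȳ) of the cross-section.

x̄ = 67.32 mm, ȳ = 38.09 mm

vertical leg: A = 30 × 130 = 3900.00, centroid at (15.00, 65.00).
horizontal leg: A = 145 × 40 = 5800.00, centroid at (102.50, 20.00).
ΣA = 9700.00 mm², ΣAx̄ = 653000.00 mm³, ΣAȳ = 369500.00 mm³.
x̄ = 653000.00/9700.00 = 67.32 mm; ȳ = 369500.00/9700.00 = 38.09 mm.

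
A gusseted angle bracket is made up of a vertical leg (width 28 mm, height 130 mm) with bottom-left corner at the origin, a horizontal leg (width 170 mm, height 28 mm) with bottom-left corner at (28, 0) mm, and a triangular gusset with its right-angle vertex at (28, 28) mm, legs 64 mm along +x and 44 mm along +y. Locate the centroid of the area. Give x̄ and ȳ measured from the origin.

Part | A | x̄ᵢ | ȳᵢ | A·x̄ᵢ | A·ȳᵢ
vertical leg | 3640.00 | 14.00 | 65.00 | 50960.00 | 236600.00
horizontal leg | 4760.00 | 113.00 | 14.00 | 537880.00 | 66640.00
gusset | 1408.00 | 49.33 | 42.67 | 69461.33 | 60074.67
Σ | 9808.00 |  |  | 658301.33 | 363314.67
x̄ = 658301.33 / 9808.00 = 67.12 mm
ȳ = 363314.67 / 9808.00 = 37.04 mm

x̄ = 67.12 mm, ȳ = 37.04 mm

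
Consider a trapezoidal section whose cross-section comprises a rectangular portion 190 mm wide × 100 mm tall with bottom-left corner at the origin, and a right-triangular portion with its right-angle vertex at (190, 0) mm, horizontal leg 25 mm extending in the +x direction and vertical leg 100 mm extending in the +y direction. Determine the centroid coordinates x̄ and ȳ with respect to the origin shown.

Part | A | x̄ᵢ | ȳᵢ | A·x̄ᵢ | A·ȳᵢ
rectangular portion | 19000.00 | 95.00 | 50.00 | 1805000.00 | 950000.00
triangular portion | 1250.00 | 198.33 | 33.33 | 247916.67 | 41666.67
Σ | 20250.00 |  |  | 2052916.67 | 991666.67
x̄ = 2052916.67 / 20250.00 = 101.38 mm
ȳ = 991666.67 / 20250.00 = 48.97 mm

x̄ = 101.38 mm, ȳ = 48.97 mm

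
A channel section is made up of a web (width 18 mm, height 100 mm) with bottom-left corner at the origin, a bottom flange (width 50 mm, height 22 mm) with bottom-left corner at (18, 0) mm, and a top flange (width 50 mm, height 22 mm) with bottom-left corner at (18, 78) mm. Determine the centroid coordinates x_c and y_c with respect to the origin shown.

x_c = 27.70 mm, y_c = 50.00 mm

web: A = 18 × 100 = 1800.00, centroid at (9.00, 50.00).
bottom flange: A = 50 × 22 = 1100.00, centroid at (43.00, 11.00).
top flange: A = 50 × 22 = 1100.00, centroid at (43.00, 89.00).
ΣA = 4000.00 mm², ΣAx_c = 110800.00 mm³, ΣAy_c = 200000.00 mm³.
x_c = 110800.00/4000.00 = 27.70 mm; y_c = 200000.00/4000.00 = 50.00 mm.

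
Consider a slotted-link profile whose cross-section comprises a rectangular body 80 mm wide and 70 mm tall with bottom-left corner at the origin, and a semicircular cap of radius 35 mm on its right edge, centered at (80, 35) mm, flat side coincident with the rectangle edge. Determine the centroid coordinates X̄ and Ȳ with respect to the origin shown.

rectangular body: A = 80 × 70 = 5600.00, centroid at (40.00, 35.00).
semicircular end: A = ½π·35² = 1924.23, centroid at (94.85, 35.00).
ΣA = 7524.23 mm², ΣAX̄ = 406521.37 mm³, ΣAȲ = 263347.89 mm³.
X̄ = 406521.37/7524.23 = 54.03 mm; Ȳ = 263347.89/7524.23 = 35.00 mm.

X̄ = 54.03 mm, Ȳ = 35.00 mm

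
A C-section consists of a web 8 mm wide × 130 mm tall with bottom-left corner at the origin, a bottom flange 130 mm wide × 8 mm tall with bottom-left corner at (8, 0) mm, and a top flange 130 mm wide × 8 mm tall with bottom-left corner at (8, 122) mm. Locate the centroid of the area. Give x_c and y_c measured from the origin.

x_c = 50.00 mm, y_c = 65.00 mm

web: A = 8 × 130 = 1040.00, centroid at (4.00, 65.00).
bottom flange: A = 130 × 8 = 1040.00, centroid at (73.00, 4.00).
top flange: A = 130 × 8 = 1040.00, centroid at (73.00, 126.00).
ΣA = 3120.00 mm²
ΣAx_c = (1040.00)(4.00) + (1040.00)(73.00) + (1040.00)(73.00) = 156000.00 mm³
ΣAy_c = (1040.00)(65.00) + (1040.00)(4.00) + (1040.00)(126.00) = 202800.00 mm³
x_c = 156000.00 / 3120.00 = 50.00 mm
y_c = 202800.00 / 3120.00 = 65.00 mm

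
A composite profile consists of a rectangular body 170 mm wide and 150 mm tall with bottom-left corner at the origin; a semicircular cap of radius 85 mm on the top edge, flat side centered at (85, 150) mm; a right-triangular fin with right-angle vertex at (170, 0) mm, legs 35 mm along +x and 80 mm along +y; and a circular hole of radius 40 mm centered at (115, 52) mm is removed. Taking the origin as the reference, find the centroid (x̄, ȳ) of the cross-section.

Part | A | x̄ᵢ | ȳᵢ | A·x̄ᵢ | A·ȳᵢ
rectangular body | 25500.00 | 85.00 | 75.00 | 2167500.00 | 1912500.00
semicircular top | 11349.00 | 85.00 | 186.08 | 964665.29 | 2111767.19
triangular fin | 1400.00 | 181.67 | 26.67 | 254333.33 | 37333.33
hole | -5026.55 | 115.00 | 52.00 | -578053.05 | -261380.51
Σ | 33222.46 |  |  | 2808445.58 | 3800220.01
x̄ = 2808445.58 / 33222.46 = 84.53 mm
ȳ = 3800220.01 / 33222.46 = 114.39 mm

x̄ = 84.53 mm, ȳ = 114.39 mm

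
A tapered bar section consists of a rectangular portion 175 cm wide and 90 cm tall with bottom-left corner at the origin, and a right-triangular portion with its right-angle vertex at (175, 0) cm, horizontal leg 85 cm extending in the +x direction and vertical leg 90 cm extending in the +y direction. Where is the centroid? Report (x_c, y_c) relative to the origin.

x_c = 110.13 cm, y_c = 42.07 cm

Part | A | x̄ᵢ | ȳᵢ | A·x̄ᵢ | A·ȳᵢ
rectangular portion | 15750.00 | 87.50 | 45.00 | 1378125.00 | 708750.00
triangular portion | 3825.00 | 203.33 | 30.00 | 777750.00 | 114750.00
Σ | 19575.00 |  |  | 2155875.00 | 823500.00
x_c = 2155875.00 / 19575.00 = 110.13 cm
y_c = 823500.00 / 19575.00 = 42.07 cm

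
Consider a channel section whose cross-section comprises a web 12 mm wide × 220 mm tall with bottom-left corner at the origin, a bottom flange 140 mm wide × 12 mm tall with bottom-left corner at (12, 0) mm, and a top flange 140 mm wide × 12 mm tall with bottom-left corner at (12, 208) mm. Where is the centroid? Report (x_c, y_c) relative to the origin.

x_c = 48.56 mm, y_c = 110.00 mm

web: A = 12 × 220 = 2640.00, centroid at (6.00, 110.00).
bottom flange: A = 140 × 12 = 1680.00, centroid at (82.00, 6.00).
top flange: A = 140 × 12 = 1680.00, centroid at (82.00, 214.00).
ΣA = 6000.00 mm²
ΣAx_c = (2640.00)(6.00) + (1680.00)(82.00) + (1680.00)(82.00) = 291360.00 mm³
ΣAy_c = (2640.00)(110.00) + (1680.00)(6.00) + (1680.00)(214.00) = 660000.00 mm³
x_c = 291360.00 / 6000.00 = 48.56 mm
y_c = 660000.00 / 6000.00 = 110.00 mm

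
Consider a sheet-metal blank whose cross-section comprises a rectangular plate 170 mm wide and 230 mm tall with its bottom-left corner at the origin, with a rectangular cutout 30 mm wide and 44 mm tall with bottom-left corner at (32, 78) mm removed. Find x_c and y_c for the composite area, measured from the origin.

plate: A = 170 × 230 = 39100.00, centroid at (85.00, 115.00).
hole: A = −(30 × 44) = -1320.00, centroid at (47.00, 100.00).
ΣA = 37780.00 mm²
ΣAx_c = (39100.00)(85.00) + (-1320.00)(47.00) = 3261460.00 mm³
ΣAy_c = (39100.00)(115.00) + (-1320.00)(100.00) = 4364500.00 mm³
x_c = 3261460.00 / 37780.00 = 86.33 mm
y_c = 4364500.00 / 37780.00 = 115.52 mm

x_c = 86.33 mm, y_c = 115.52 mm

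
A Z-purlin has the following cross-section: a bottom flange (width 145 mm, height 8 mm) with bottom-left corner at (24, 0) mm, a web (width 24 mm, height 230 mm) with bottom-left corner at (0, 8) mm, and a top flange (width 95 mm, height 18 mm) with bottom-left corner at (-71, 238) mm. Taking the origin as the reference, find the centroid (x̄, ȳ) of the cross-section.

x̄ = 16.45 mm, ȳ = 131.82 mm

bottom flange: A = 145 × 8 = 1160.00, centroid at (96.50, 4.00).
web: A = 24 × 230 = 5520.00, centroid at (12.00, 123.00).
top flange: A = 95 × 18 = 1710.00, centroid at (-23.50, 247.00).
ΣA = 8390.00 mm²
ΣAx̄ = (1160.00)(96.50) + (5520.00)(12.00) + (1710.00)(-23.50) = 137995.00 mm³
ΣAȳ = (1160.00)(4.00) + (5520.00)(123.00) + (1710.00)(247.00) = 1105970.00 mm³
x̄ = 137995.00 / 8390.00 = 16.45 mm
ȳ = 1105970.00 / 8390.00 = 131.82 mm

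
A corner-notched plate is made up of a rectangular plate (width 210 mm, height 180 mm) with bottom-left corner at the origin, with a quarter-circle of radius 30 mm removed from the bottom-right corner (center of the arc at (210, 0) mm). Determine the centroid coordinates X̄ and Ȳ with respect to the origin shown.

X̄ = 103.24 mm, Ȳ = 91.47 mm

Part | A | x̄ᵢ | ȳᵢ | A·x̄ᵢ | A·ȳᵢ
plate | 37800.00 | 105.00 | 90.00 | 3969000.00 | 3402000.00
removed quarter-circle | -706.86 | 197.27 | 12.73 | -139440.25 | -9000.00
Σ | 37093.14 |  |  | 3829559.75 | 3393000.00
X̄ = 3829559.75 / 37093.14 = 103.24 mm
Ȳ = 3393000.00 / 37093.14 = 91.47 mm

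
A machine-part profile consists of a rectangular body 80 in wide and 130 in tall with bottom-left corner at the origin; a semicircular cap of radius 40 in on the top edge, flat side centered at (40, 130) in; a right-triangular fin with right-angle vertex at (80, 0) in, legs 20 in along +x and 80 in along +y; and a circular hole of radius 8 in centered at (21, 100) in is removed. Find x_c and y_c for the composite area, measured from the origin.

x_c = 43.05 in, y_c = 77.46 in

rectangular body: A = 80 × 130 = 10400.00, centroid at (40.00, 65.00).
semicircular top: A = ½π·40² = 2513.27, centroid at (40.00, 146.98).
triangular fin: A = ½·20·80 = 800.00, centroid at (86.67, 26.67).
hole: A = −π·8² = -201.06, centroid at (21.00, 100.00).
ΣA = 13512.21 in², ΣAx_c = 581642.00 in³, ΣAy_c = 1046619.44 in³.
x_c = 581642.00/13512.21 = 43.05 in; y_c = 1046619.44/13512.21 = 77.46 in.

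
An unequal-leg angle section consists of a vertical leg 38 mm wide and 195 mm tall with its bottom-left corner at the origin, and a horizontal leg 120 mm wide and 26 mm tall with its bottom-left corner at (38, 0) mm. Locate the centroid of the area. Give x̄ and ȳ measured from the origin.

vertical leg: A = 38 × 195 = 7410.00, centroid at (19.00, 97.50).
horizontal leg: A = 120 × 26 = 3120.00, centroid at (98.00, 13.00).
ΣA = 10530.00 mm², ΣAx̄ = 446550.00 mm³, ΣAȳ = 763035.00 mm³.
x̄ = 446550.00/10530.00 = 42.41 mm; ȳ = 763035.00/10530.00 = 72.46 mm.

x̄ = 42.41 mm, ȳ = 72.46 mm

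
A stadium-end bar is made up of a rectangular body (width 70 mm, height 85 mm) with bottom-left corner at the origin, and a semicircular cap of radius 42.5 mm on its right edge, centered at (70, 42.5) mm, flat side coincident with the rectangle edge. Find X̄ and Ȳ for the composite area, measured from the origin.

X̄ = 52.12 mm, Ȳ = 42.50 mm

rectangular body: A = 70 × 85 = 5950.00, centroid at (35.00, 42.50).
semicircular end: A = ½π·42.5² = 2837.25, centroid at (88.04, 42.50).
ΣA = 8787.25 mm²
ΣAX̄ = (5950.00)(35.00) + (2837.25)(88.04) = 458034.64 mm³
ΣAȲ = (5950.00)(42.50) + (2837.25)(42.50) = 373458.16 mm³
X̄ = 458034.64 / 8787.25 = 52.12 mm
Ȳ = 373458.16 / 8787.25 = 42.50 mm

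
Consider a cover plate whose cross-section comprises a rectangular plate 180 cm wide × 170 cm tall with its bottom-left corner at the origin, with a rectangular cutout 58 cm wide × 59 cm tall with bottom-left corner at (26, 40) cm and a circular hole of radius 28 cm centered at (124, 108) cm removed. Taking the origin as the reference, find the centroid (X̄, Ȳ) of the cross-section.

plate: A = 180 × 170 = 30600.00, centroid at (90.00, 85.00).
hole 1: A = −(58 × 59) = -3422.00, centroid at (55.00, 69.50).
hole 2: A = −π·28² = -2463.01, centroid at (124.00, 108.00).
ΣA = 24714.99 cm²
ΣAX̄ = (30600.00)(90.00) + (-3422.00)(55.00) + (-2463.01)(124.00) = 2260376.93 cm³
ΣAȲ = (30600.00)(85.00) + (-3422.00)(69.50) + (-2463.01)(108.00) = 2097166.07 cm³
X̄ = 2260376.93 / 24714.99 = 91.46 cm
Ȳ = 2097166.07 / 24714.99 = 84.85 cm

X̄ = 91.46 cm, Ȳ = 84.85 cm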